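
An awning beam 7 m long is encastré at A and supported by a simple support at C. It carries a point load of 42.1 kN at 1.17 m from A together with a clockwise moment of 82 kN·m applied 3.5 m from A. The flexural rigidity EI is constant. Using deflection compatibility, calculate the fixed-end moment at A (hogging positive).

M_A = 27.35 kN·m

Release the roller at C. Primary structure: cantilever fixed at A.
Deflection at C on the released cantilever, summing each load's contribution:
  point load 42.1 at a = 1.17: Pa²(3L − a)/(6EI) = 190.5/EI
  clockwise couple 82 at a = 3.5: M₀a(2L − a)/(2EI) = 1507/EI
  δ_0 = 1697/EI
Flexibility coefficient — unit upward force at C: δ_{CC} = L³/(3EI) = 114.3/EI.
The prop prevents deflection at C: R_C = δ_0/δ_{CC} = 1697/114.3 = 14.84 kN.
Moment equilibrium about A: M_A = Σ(load moments about A) − R_C·L = 131.3 − 14.84×7 = 27.35 kN·m.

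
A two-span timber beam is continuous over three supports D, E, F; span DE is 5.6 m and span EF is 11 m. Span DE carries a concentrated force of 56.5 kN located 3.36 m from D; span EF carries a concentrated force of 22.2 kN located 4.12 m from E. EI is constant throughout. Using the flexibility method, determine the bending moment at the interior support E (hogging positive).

M_E = 51.3 kN·m

Take M_E as the redundant. Released structure: two simple spans DE and EF with a hinge at E.
End slopes at the hinge E, treating each span as simply supported:
  span DE: point load 56.5 at a = 3.36: Pab(L + a)/(6LEI) = 113.4/EI
  span EF: point load 22.2 at a = 4.12: Pab(L + b)/(6LEI) = 170.5/EI
  relative rotation θ_0 = (113.4 + 170.5)/EI = 283.9/EI
A unit hogging moment at E produces rotation L₁/(3EI) + L₂/(3EI) = 5.533/EI.
Slope continuity at E: θ_0 = M_E·5.533/EI, so M_E = 283.9/5.533 = 51.3 kN·m (hogging).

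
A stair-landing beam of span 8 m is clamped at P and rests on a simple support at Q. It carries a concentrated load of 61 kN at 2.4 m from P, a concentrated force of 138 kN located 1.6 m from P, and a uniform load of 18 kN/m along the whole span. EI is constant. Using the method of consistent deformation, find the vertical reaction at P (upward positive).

R_P = 273.9 kN

Release the roller at Q. Primary structure: cantilever fixed at P.
Primary-structure tip deflection at Q by superposition:
  point load 61 at a = 2.4: Pa²(3L − a)/(6EI) = 1265/EI
  point load 138 at a = 1.6: Pa²(3L − a)/(6EI) = 1319/EI
  UDL 18: wL⁴/(8EI) = 9216/EI
  δ_0 = 11800/EI
Tip deflection under a unit load at Q: L³/(3EI) = 170.7/EI.
Compatibility at Q: δ_0 − R_Q·δ_{QQ} = 0, so R_Q = 11800/170.7 = 69.14 kN.
Vertical equilibrium: R_P = ΣP − R_Q = 343 − 69.14 = 273.9 kN.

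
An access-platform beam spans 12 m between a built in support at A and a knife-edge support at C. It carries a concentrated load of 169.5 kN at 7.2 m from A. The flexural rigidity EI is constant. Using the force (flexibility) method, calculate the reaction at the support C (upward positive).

Remove the prop at C; the released (primary) structure is a cantilever built in at A.
Free-end deflection of the primary structure under the applied loading (downward +):
  point load 169.5 at a = 7.2: Pa²(3L − a)/(6EI) = 42177/EI
Flexibility coefficient — unit upward force at C: δ_{CC} = L³/(3EI) = 576/EI.
Compatibility at C: δ_0 − R_C·δ_{CC} = 0, so R_C = 42177/576 = 73.22 kN.

R_C = 73.22 kN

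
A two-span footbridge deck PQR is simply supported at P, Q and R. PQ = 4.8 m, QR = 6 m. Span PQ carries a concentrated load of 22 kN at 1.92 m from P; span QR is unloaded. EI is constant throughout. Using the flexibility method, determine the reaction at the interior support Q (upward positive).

R_Q = 11.76 kN

Insert a hinge at Q; M_Q is the redundant, and each span becomes simply supported.
Discontinuity in slope at Q on the released structure — sum the simple-span end rotations:
  span PQ: point load 22 at a = 1.92: Pab(L + a)/(6LEI) = 28.39/EI
  relative rotation θ_0 = (28.39 + 0)/EI = 28.39/EI
A unit hogging moment at Q produces rotation L₁/(3EI) + L₂/(3EI) = 3.6/EI.
Slope continuity at Q: θ_0 = M_Q·3.6/EI, so M_Q = 28.39/3.6 = 7.885 kN·m (hogging).
Span PQ, ΣM about P with M_Q applied at Q: R_Q^{PQ}·4.8 = 42.24 + 7.885, so R_Q^{PQ} = 10.44 kN and R_P = 22 − 10.44 = 11.56 kN.
Span QR, ΣM about R: R_Q^{QR}·6 = 0 + 7.885, so R_Q^{QR} = 1.314 kN and R_R = 0 − 1.314 = -1.314 kN.
R_Q = 10.44 + 1.314 = 11.76 kN.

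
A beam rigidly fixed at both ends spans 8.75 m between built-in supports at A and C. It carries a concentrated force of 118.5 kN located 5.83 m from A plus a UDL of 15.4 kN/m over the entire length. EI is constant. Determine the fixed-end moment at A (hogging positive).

Release both end moments; the primary structure is a simply-supported span AC with redundants M_A and M_C.
On the primary (simply-supported) span, the end slopes from the loading are:
  at A: point load 118.5 at a = 5.83: Pab(L + b)/(6LEI) = 448.4/EI
  at C: point load 118.5 at a = 5.83: Pab(L + a)/(6LEI) = 560.2/EI
  at A: UDL 15.4: wL³/(24EI) = 429.9/EI
  at C: UDL 15.4: wL³/(24EI) = 429.9/EI
  θ_A0 = 878.3/EI,  θ_C0 = 990.1/EI
Flexibility coefficients: a unit moment at one end gives L/(3EI) there and L/(6EI) at the far end, so f₁₁ = f₂₂ = 2.917/EI and f₁₂ = f₂₁ = 1.458/EI.
Compatibility — zero rotation at each built-in end:
  2.917 M_A + 1.458 M_C = 878.3
  1.458 M_A + 2.917 M_C = 990.1
Solving the pair gives M_A = 175.2 kN·m and M_C = 251.9 kN·m (hogging).

M_A = 175.2 kN·m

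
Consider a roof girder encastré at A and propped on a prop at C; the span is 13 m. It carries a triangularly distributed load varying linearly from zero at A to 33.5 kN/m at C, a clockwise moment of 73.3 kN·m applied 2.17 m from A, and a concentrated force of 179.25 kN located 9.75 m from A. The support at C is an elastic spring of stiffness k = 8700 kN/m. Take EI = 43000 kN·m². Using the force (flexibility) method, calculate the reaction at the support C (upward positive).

Remove the prop at C; the released (primary) structure is a cantilever built in at A.
Primary-structure tip deflection at C by superposition:
  triangular load, peak 33.5 at the free end: 11w₀L⁴/(120EI) = 87706/EI
  clockwise couple 73.3 at a = 2.17: M₀a(2L − a)/(2EI) = 1895/EI
  point load 179.25 at a = 9.75: Pa²(3L − a)/(6EI) = 83070/EI
  δ_0 = 172671/EI
Flexibility coefficient — unit upward force at C: δ_{CC} = L³/(3EI) = 732.3/EI.
With EI = 43000 kN·m²: δ_0 = 4.0156 m and δ_{CC} = 0.017031 m/kN.
Compatibility — the spring shortens by R_C/k under the reaction it provides: δ_0 − R_C·δ_{CC} = R_C/k. With 1/k = 0.000115 m/kN, R_C = δ_0 / (δ_{CC} + 1/k) = 4.0156 / (0.017031 + 0.000115) = 234.2 kN.

R_C = 234.2 kN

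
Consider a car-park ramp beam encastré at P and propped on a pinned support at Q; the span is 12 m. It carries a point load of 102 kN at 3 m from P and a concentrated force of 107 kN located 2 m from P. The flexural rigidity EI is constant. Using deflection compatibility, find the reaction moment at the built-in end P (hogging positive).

M_P = 364.3 kN·m

Choose R_Q as the redundant. The primary structure is the cantilever fixed at P.
Deflection at Q on the released cantilever, summing each load's contribution:
  point load 102 at a = 3: Pa²(3L − a)/(6EI) = 5049/EI
  point load 107 at a = 2: Pa²(3L − a)/(6EI) = 2425/EI
  δ_0 = 7474/EI
Tip deflection under a unit load at Q: L³/(3EI) = 576/EI.
The prop prevents deflection at Q: R_Q = δ_0/δ_{QQ} = 7474/576 = 12.98 kN.
Moment equilibrium about P: M_P = Σ(load moments about P) − R_Q·L = 520 − 12.98×12 = 364.3 kN·m.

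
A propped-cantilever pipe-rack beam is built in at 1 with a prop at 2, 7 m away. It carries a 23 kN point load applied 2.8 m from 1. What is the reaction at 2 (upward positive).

Choose R_2 as the redundant. The primary structure is the cantilever fixed at 1.
Free-end deflection of the primary structure under the applied loading (downward +):
  point load 23 at a = 2.8: Pa²(3L − a)/(6EI) = 547/EI
Flexibility coefficient — unit upward force at 2: δ_{22} = L³/(3EI) = 114.3/EI.
Compatibility at 2: δ_0 − R_2·δ_{22} = 0, so R_2 = 547/114.3 = 4.784 kN.

R_2 = 4.784 kN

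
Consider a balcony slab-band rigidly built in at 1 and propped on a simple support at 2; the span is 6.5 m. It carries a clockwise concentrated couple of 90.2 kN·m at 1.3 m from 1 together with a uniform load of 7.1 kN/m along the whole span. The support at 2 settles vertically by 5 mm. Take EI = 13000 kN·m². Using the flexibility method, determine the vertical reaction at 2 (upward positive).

R_2 = 24.09 kN

Remove the prop at 2; the released (primary) structure is a cantilever built in at 1.
Downward deflection at the released point 2 due to the loads:
  clockwise couple 90.2 at a = 1.3: M₀a(2L − a)/(2EI) = 686/EI
  UDL 7.1: wL⁴/(8EI) = 1584/EI
  δ_0 = 2270/EI
Flexibility coefficient — unit upward force at 2: δ_{22} = L³/(3EI) = 91.54/EI.
With EI = 13000 kN·m²: δ_0 = 0.17463 m and δ_{22} = 0.007042 m/kN.
Compatibility — the beam at 2 must follow the support down by 0.005 m: δ_0 − R_2·δ_{22} = 0.005, so R_2 = (0.17463 − 0.005)/0.007042 = 24.09 kN.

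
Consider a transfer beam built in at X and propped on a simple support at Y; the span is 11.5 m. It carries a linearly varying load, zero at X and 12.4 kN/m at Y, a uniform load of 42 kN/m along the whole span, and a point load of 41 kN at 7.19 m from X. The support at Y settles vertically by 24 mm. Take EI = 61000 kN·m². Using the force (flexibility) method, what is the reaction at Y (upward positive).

R_Y = 236.5 kN

Release the roller at Y. Primary structure: cantilever fixed at X.
Free-end deflection of the primary structure under the applied loading (downward +):
  triangular load, peak 12.4 at the free end: 11w₀L⁴/(120EI) = 19880/EI
  UDL 42: wL⁴/(8EI) = 91823/EI
  point load 41 at a = 7.19: Pa²(3L − a)/(6EI) = 9647/EI
  δ_0 = 121351/EI
Tip deflection under a unit load at Y: L³/(3EI) = 507/EI.
With EI = 61000 kN·m²: δ_0 = 1.9894 m and δ_{YY} = 0.008311 m/kN.
Compatibility — the beam at Y must follow the support down by 0.024 m: δ_0 − R_Y·δ_{YY} = 0.024, so R_Y = (1.9894 − 0.024)/0.008311 = 236.5 kN.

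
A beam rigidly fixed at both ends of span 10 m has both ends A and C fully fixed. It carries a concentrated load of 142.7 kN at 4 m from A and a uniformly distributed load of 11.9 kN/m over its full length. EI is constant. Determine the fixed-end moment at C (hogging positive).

M_C = 236.2 kN·m

Release both end moments; the primary structure is a simply-supported span AC with redundants M_A and M_C.
End rotations of the released simple span under the applied load (×1/EI):
  at A: point load 142.7 at a = 4: Pab(L + b)/(6LEI) = 913.3/EI
  at C: point load 142.7 at a = 4: Pab(L + a)/(6LEI) = 799.1/EI
  at A: UDL 11.9: wL³/(24EI) = 495.8/EI
  at C: UDL 11.9: wL³/(24EI) = 495.8/EI
  θ_A0 = 1409/EI,  θ_C0 = 1295/EI
Flexibility coefficients: a unit moment at one end gives L/(3EI) there and L/(6EI) at the far end, so f₁₁ = f₂₂ = 3.333/EI and f₁₂ = f₂₁ = 1.667/EI.
Compatibility — zero rotation at each built-in end:
  3.333 M_A + 1.667 M_C = 1409
  1.667 M_A + 3.333 M_C = 1295
Solving the pair gives M_A = 304.7 kN·m and M_C = 236.2 kN·m (hogging).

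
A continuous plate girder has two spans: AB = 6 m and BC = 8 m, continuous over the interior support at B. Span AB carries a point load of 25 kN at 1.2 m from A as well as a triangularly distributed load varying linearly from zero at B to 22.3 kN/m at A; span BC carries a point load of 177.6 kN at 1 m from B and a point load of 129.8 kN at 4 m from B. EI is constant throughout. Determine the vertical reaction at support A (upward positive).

Release continuity at B by inserting a hinge; the redundant is the internal moment M_B. The primary structure is two simply-supported spans AB and BC.
Rotations at B on the released spans (each span's end-slope, ×1/EI):
  span AB: point load 25 at a = 1.2: Pab(L + a)/(6LEI) = 28.8/EI
  span AB: triangular load, peak 22.3: 7w₀L³/(360EI) = 93.66/EI
  span BC: point load 177.6 at a = 1: Pab(L + b)/(6LEI) = 388.5/EI
  span BC: point load 129.8 at a = 4: Pab(L + b)/(6LEI) = 519.2/EI
  relative rotation θ_0 = (122.5 + 907.7)/EI = 1030/EI
A unit hogging moment at B produces rotation L₁/(3EI) + L₂/(3EI) = 4.667/EI.
Slope continuity at B: θ_0 = M_B·4.667/EI, so M_B = 1030/4.667 = 220.7 kN·m (hogging).
Span AB, ΣM about A with M_B applied at B: R_B^{AB}·6 = 163.8 + 220.7, so R_B^{AB} = 64.09 kN and R_A = 91.9 − 64.09 = 27.81 kN.

R_A = 27.81 kN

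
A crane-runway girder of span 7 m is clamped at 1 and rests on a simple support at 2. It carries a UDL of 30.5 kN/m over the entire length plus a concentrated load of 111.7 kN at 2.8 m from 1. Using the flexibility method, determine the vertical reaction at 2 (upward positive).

Take the reaction at 2 as the redundant and release it; the primary structure is a cantilever fixed at 1.
Primary-structure tip deflection at 2 by superposition:
  UDL 30.5: wL⁴/(8EI) = 9154/EI
  point load 111.7 at a = 2.8: Pa²(3L − a)/(6EI) = 2656/EI
  δ_0 = 11810/EI
Tip deflection under a unit load at 2: L³/(3EI) = 114.3/EI.
The prop prevents deflection at 2: R_2 = δ_0/δ_{22} = 11810/114.3 = 103.3 kN.

R_2 = 103.3 kN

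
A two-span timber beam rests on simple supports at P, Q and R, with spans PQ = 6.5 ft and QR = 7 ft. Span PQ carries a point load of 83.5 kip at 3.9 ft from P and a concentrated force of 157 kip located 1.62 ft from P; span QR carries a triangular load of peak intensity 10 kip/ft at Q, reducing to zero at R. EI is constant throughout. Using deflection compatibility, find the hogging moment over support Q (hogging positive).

Release continuity at Q by inserting a hinge; the redundant is the internal moment M_Q. The primary structure is two simply-supported spans PQ and QR.
Rotations at Q on the released spans (each span's end-slope, ×1/EI):
  span PQ: point load 83.5 at a = 3.9: Pab(L + a)/(6LEI) = 225.8/EI
  span PQ: point load 157 at a = 1.62: Pab(L + a)/(6LEI) = 258.4/EI
  span QR: triangular load, peak 10: w₀L³/(45EI) = 76.22/EI
  relative rotation θ_0 = (484.2 + 76.22)/EI = 560.4/EI
A unit hogging moment at Q produces rotation L₁/(3EI) + L₂/(3EI) = 4.5/EI.
Slope continuity at Q: θ_0 = M_Q·4.5/EI, so M_Q = 560.4/4.5 = 124.5 kip·ft (hogging).

M_Q = 124.5 kip·ft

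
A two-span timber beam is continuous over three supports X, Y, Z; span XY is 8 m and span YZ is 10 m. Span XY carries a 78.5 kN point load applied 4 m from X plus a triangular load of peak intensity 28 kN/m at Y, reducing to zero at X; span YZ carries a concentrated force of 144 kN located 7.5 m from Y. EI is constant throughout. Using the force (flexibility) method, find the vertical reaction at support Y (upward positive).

Insert a hinge at Y; M_Y is the redundant, and each span becomes simply supported.
End slopes at the hinge Y, treating each span as simply supported:
  span XY: point load 78.5 at a = 4: Pab(L + a)/(6LEI) = 314/EI
  span XY: triangular load, peak 28: w₀L³/(45EI) = 318.6/EI
  span YZ: point load 144 at a = 7.5: Pab(L + b)/(6LEI) = 562.5/EI
  relative rotation θ_0 = (632.6 + 562.5)/EI = 1195/EI
A unit hogging moment at Y produces rotation L₁/(3EI) + L₂/(3EI) = 6/EI.
Slope continuity at Y: θ_0 = M_Y·6/EI, so M_Y = 1195/6 = 199.2 kN·m (hogging).
Span XY, ΣM about X with M_Y applied at Y: R_Y^{XY}·8 = 911.3 + 199.2, so R_Y^{XY} = 138.8 kN and R_X = 190.5 − 138.8 = 51.69 kN.
Span YZ, ΣM about Z: R_Y^{YZ}·10 = 360 + 199.2, so R_Y^{YZ} = 55.92 kN and R_Z = 144 − 55.92 = 88.08 kN.
R_Y = 138.8 + 55.92 = 194.7 kN.

R_Y = 194.7 kN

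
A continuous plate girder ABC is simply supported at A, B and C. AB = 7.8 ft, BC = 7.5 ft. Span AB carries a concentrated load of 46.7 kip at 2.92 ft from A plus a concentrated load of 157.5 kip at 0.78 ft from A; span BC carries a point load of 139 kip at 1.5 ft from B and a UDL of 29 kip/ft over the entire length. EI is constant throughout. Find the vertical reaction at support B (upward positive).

Insert a hinge at B; M_B is the redundant, and each span becomes simply supported.
Discontinuity in slope at B on the released structure — sum the simple-span end rotations:
  span AB: point load 46.7 at a = 2.92: Pab(L + a)/(6LEI) = 152.4/EI
  span AB: point load 157.5 at a = 0.78: Pab(L + a)/(6LEI) = 158.1/EI
  span BC: point load 139 at a = 1.5: Pab(L + b)/(6LEI) = 375.3/EI
  span BC: UDL 29: wL³/(24EI) = 509.8/EI
  relative rotation θ_0 = (310.5 + 885.1)/EI = 1196/EI
A unit hogging moment at B produces rotation L₁/(3EI) + L₂/(3EI) = 5.1/EI.
Slope continuity at B: θ_0 = M_B·5.1/EI, so M_B = 1196/5.1 = 234.4 kip·ft (hogging).
Span AB, ΣM about A with M_B applied at B: R_B^{AB}·7.8 = 259.2 + 234.4, so R_B^{AB} = 63.29 kip and R_A = 204.2 − 63.29 = 140.9 kip.
Span BC, ΣM about C: R_B^{BC}·7.5 = 1650 + 234.4, so R_B^{BC} = 251.2 kip and R_C = 356.5 − 251.2 = 105.3 kip.
R_B = 63.29 + 251.2 = 314.5 kip.

R_B = 314.5 kip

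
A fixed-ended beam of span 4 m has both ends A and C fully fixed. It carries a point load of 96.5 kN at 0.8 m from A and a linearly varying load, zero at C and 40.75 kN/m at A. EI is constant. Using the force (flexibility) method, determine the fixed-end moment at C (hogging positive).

M_C = 34.09 kN·m

Release both end moments; the primary structure is a simply-supported span AC with redundants M_A and M_C.
End rotations of the released simple span under the applied load (×1/EI):
  at A: point load 96.5 at a = 0.8: Pab(L + b)/(6LEI) = 74.11/EI
  at C: point load 96.5 at a = 0.8: Pab(L + a)/(6LEI) = 49.41/EI
  at A: triangular load, peak 40.75: w₀L³/(45EI) = 57.96/EI
  at C: triangular load, peak 40.75: 7w₀L³/(360EI) = 50.71/EI
  θ_A0 = 132.1/EI,  θ_C0 = 100.1/EI
Flexibility coefficients: a unit moment at one end gives L/(3EI) there and L/(6EI) at the far end, so f₁₁ = f₂₂ = 1.333/EI and f₁₂ = f₂₁ = 0.6667/EI.
Compatibility — zero rotation at each built-in end:
  1.333 M_A + 0.6667 M_C = 132.1
  0.6667 M_A + 1.333 M_C = 100.1
Solving the pair gives M_A = 82.01 kN·m and M_C = 34.09 kN·m (hogging).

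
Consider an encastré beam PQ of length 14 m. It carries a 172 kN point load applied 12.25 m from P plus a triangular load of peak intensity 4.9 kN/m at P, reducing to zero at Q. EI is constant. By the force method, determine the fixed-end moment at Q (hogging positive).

M_Q = 262.5 kN·m

Take the two fixed-end moments M_P, M_Q as redundants; the released structure is the simple span PQ.
Simple-span end rotations at P and Q under the given loads:
  at P: point load 172 at a = 12.25: Pab(L + b)/(6LEI) = 691.4/EI
  at Q: point load 172 at a = 12.25: Pab(L + a)/(6LEI) = 1152/EI
  at P: triangular load, peak 4.9: w₀L³/(45EI) = 298.8/EI
  at Q: triangular load, peak 4.9: 7w₀L³/(360EI) = 261.4/EI
  θ_P0 = 990.2/EI,  θ_Q0 = 1414/EI
Flexibility coefficients: a unit moment at one end gives L/(3EI) there and L/(6EI) at the far end, so f₁₁ = f₂₂ = 4.667/EI and f₁₂ = f₂₁ = 2.333/EI.
Compatibility — zero rotation at each built-in end:
  4.667 M_P + 2.333 M_Q = 990.2
  2.333 M_P + 4.667 M_Q = 1414
Solving the pair gives M_P = 80.94 kN·m and M_Q = 262.5 kN·m (hogging).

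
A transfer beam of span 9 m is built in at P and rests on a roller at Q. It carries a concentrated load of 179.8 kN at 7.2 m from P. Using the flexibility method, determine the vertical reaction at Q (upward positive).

R_Q = 126.6 kN

Release the roller at Q. Primary structure: cantilever fixed at P.
Free-end deflection of the primary structure under the applied loading (downward +):
  point load 179.8 at a = 7.2: Pa²(3L − a)/(6EI) = 30759/EI
Tip deflection under a unit load at Q: L³/(3EI) = 243/EI.
Compatibility at Q: δ_0 − R_Q·δ_{QQ} = 0, so R_Q = 30759/243 = 126.6 kN.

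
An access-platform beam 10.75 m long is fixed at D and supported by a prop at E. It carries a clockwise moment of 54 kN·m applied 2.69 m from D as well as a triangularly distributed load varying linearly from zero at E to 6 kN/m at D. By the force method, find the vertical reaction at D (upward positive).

Remove the prop at E; the released (primary) structure is a cantilever built in at D.
Free-end deflection of the primary structure under the applied loading (downward +):
  clockwise couple 54 at a = 2.69: M₀a(2L − a)/(2EI) = 1366/EI
  triangular load, peak 6 at the fixed end: w₀L⁴/(30EI) = 2671/EI
  δ_0 = 4037/EI
Flexibility coefficient — unit upward force at E: δ_{EE} = L³/(3EI) = 414.1/EI.
Compatibility at E: δ_0 − R_E·δ_{EE} = 0, so R_E = 4037/414.1 = 9.749 kN.
Vertical equilibrium: R_D = ΣP − R_E = 32.25 − 9.749 = 22.5 kN.

R_D = 22.5 kN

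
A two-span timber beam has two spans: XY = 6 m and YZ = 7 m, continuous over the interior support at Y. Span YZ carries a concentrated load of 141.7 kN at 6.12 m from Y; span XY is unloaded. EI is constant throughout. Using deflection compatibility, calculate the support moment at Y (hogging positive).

M_Y = 33.04 kN·m

Release continuity at Y by inserting a hinge; the redundant is the internal moment M_Y. The primary structure is two simply-supported spans XY and YZ.
Discontinuity in slope at Y on the released structure — sum the simple-span end rotations:
  span YZ: point load 141.7 at a = 6.12: Pab(L + b)/(6LEI) = 143.2/EI
  relative rotation θ_0 = (0 + 143.2)/EI = 143.2/EI
A unit hogging moment at Y produces rotation L₁/(3EI) + L₂/(3EI) = 4.333/EI.
Compatibility: M_Y·(L₁+L₂)/(3EI) = θ_0, giving M_Y = 33.04 kN·m (hogging).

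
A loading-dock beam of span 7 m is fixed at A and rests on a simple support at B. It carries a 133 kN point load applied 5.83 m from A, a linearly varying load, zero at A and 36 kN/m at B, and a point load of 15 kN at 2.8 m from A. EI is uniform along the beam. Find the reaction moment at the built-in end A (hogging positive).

M_A = 198.7 kN·m

Take the reaction at B as the redundant and release it; the primary structure is a cantilever fixed at A.
Primary-structure tip deflection at B by superposition:
  point load 133 at a = 5.83: Pa²(3L − a)/(6EI) = 11429/EI
  triangular load, peak 36 at the free end: 11w₀L⁴/(120EI) = 7923/EI
  point load 15 at a = 2.8: Pa²(3L − a)/(6EI) = 356.7/EI
  δ_0 = 19709/EI
Flexibility coefficient — unit upward force at B: δ_{BB} = L³/(3EI) = 114.3/EI.
Compatibility at B: δ_0 − R_B·δ_{BB} = 0, so R_B = 19709/114.3 = 172.4 kN.
Moment equilibrium about A: M_A = Σ(load moments about A) − R_B·L = 1405 − 172.4×7 = 198.7 kN·m.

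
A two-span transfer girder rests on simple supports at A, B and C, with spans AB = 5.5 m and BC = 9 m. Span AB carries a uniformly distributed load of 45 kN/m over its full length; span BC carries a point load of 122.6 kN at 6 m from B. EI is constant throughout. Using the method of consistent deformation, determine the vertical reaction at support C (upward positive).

Release continuity at B by inserting a hinge; the redundant is the internal moment M_B. The primary structure is two simply-supported spans AB and BC.
Discontinuity in slope at B on the released structure — sum the simple-span end rotations:
  span AB: UDL 45: wL³/(24EI) = 312/EI
  span BC: point load 122.6 at a = 6: Pab(L + b)/(6LEI) = 490.4/EI
  relative rotation θ_0 = (312 + 490.4)/EI = 802.4/EI
A unit hogging moment at B produces rotation L₁/(3EI) + L₂/(3EI) = 4.833/EI.
Compatibility: M_B·(L₁+L₂)/(3EI) = θ_0, giving M_B = 166 kN·m (hogging).
Span BC, ΣM about C: R_B^{BC}·9 = 367.8 + 166, so R_B^{BC} = 59.31 kN and R_C = 122.6 − 59.31 = 63.29 kN.

R_C = 63.29 kN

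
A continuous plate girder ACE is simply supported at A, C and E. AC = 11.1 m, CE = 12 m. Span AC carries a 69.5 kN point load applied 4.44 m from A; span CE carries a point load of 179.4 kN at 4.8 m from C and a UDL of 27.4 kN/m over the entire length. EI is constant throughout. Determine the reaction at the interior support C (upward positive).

R_C = 392.3 kN

Take M_C as the redundant. Released structure: two simple spans AC and CE with a hinge at C.
Rotations at C on the released spans (each span's end-slope, ×1/EI):
  span AC: point load 69.5 at a = 4.44: Pab(L + a)/(6LEI) = 479.5/EI
  span CE: point load 179.4 at a = 4.8: Pab(L + b)/(6LEI) = 1653/EI
  span CE: UDL 27.4: wL³/(24EI) = 1973/EI
  relative rotation θ_0 = (479.5 + 3626)/EI = 4106/EI
A unit hogging moment at C produces rotation L₁/(3EI) + L₂/(3EI) = 7.7/EI.
Compatibility: M_C·(L₁+L₂)/(3EI) = θ_0, giving M_C = 533.2 kN·m (hogging).
Span AC, ΣM about A with M_C applied at C: R_C^{AC}·11.1 = 308.6 + 533.2, so R_C^{AC} = 75.84 kN and R_A = 69.5 − 75.84 = -6.337 kN.
Span CE, ΣM about E: R_C^{CE}·12 = 3264 + 533.2, so R_C^{CE} = 316.5 kN and R_E = 508.2 − 316.5 = 191.7 kN.
R_C = 75.84 + 316.5 = 392.3 kN.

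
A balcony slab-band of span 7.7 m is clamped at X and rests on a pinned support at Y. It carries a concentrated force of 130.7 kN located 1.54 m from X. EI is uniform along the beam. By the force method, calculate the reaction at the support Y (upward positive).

Take the reaction at Y as the redundant and release it; the primary structure is a cantilever fixed at X.
Downward deflection at the released point Y due to the loads:
  point load 130.7 at a = 1.54: Pa²(3L − a)/(6EI) = 1114/EI
Tip deflection under a unit load at Y: L³/(3EI) = 152.2/EI.
The prop prevents deflection at Y: R_Y = δ_0/δ_{YY} = 1114/152.2 = 7.319 kN.

R_Y = 7.319 kN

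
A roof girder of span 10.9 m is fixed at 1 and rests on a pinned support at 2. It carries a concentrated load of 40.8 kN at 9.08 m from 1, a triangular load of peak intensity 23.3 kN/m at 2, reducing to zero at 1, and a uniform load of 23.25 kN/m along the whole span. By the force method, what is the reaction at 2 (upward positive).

R_2 = 195.6 kN

Choose R_2 as the redundant. The primary structure is the cantilever fixed at 1.
Free-end deflection of the primary structure under the applied loading (downward +):
  point load 40.8 at a = 9.08: Pa²(3L − a)/(6EI) = 13242/EI
  triangular load, peak 23.3 at the free end: 11w₀L⁴/(120EI) = 30149/EI
  UDL 23.25: wL⁴/(8EI) = 41024/EI
  δ_0 = 84415/EI
Tip deflection under a unit load at 2: L³/(3EI) = 431.7/EI.
The prop prevents deflection at 2: R_2 = δ_0/δ_{22} = 84415/431.7 = 195.6 kN.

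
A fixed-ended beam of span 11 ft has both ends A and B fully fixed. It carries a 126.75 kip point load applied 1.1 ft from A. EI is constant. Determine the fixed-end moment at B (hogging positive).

Take the two fixed-end moments M_A, M_B as redundants; the released structure is the simple span AB.
Simple-span end rotations at A and B under the given loads:
  at A: point load 126.75 at a = 1.1: Pab(L + b)/(6LEI) = 437.1/EI
  at B: point load 126.75 at a = 1.1: Pab(L + a)/(6LEI) = 253.1/EI
  θ_A0 = 437.1/EI,  θ_B0 = 253.1/EI
Flexibility coefficients: a unit moment at one end gives L/(3EI) there and L/(6EI) at the far end, so f₁₁ = f₂₂ = 3.667/EI and f₁₂ = f₂₁ = 1.833/EI.
Compatibility — zero rotation at each built-in end:
  3.667 M_A + 1.833 M_B = 437.1
  1.833 M_A + 3.667 M_B = 253.1
Solving the pair gives M_A = 112.9 kip·ft and M_B = 12.55 kip·ft (hogging).

M_B = 12.55 kip·ft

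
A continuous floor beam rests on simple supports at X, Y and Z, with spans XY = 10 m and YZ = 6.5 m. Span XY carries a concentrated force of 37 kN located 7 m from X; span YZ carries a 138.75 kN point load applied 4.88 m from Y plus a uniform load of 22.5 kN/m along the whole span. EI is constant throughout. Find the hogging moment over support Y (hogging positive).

Release continuity at Y by inserting a hinge; the redundant is the internal moment M_Y. The primary structure is two simply-supported spans XY and YZ.
Rotations at Y on the released spans (each span's end-slope, ×1/EI):
  span XY: point load 37 at a = 7: Pab(L + a)/(6LEI) = 220.2/EI
  span YZ: point load 138.75 at a = 4.88: Pab(L + b)/(6LEI) = 228.4/EI
  span YZ: UDL 22.5: wL³/(24EI) = 257.5/EI
  relative rotation θ_0 = (220.2 + 485.8)/EI = 706/EI
A unit hogging moment at Y produces rotation L₁/(3EI) + L₂/(3EI) = 5.5/EI.
Compatibility: M_Y·(L₁+L₂)/(3EI) = θ_0, giving M_Y = 128.4 kN·m (hogging).

M_Y = 128.4 kN·m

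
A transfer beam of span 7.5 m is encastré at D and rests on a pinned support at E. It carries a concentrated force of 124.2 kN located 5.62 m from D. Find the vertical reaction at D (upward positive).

Remove the prop at E; the released (primary) structure is a cantilever built in at D.
Free-end deflection of the primary structure under the applied loading (downward +):
  point load 124.2 at a = 5.62: Pa²(3L − a)/(6EI) = 11036/EI
Tip deflection under a unit load at E: L³/(3EI) = 140.6/EI.
The prop prevents deflection at E: R_E = δ_0/δ_{EE} = 11036/140.6 = 78.48 kN.
Vertical equilibrium: R_D = ΣP − R_E = 124.2 − 78.48 = 45.72 kN.

R_D = 45.72 kN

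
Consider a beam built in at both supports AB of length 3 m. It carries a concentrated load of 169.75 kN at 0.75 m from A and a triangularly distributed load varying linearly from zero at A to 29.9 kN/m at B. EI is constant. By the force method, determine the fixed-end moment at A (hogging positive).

Take the two fixed-end moments M_A, M_B as redundants; the released structure is the simple span AB.
On the primary (simply-supported) span, the end slopes from the loading are:
  at A: point load 169.75 at a = 0.75: Pab(L + b)/(6LEI) = 83.55/EI
  at B: point load 169.75 at a = 0.75: Pab(L + a)/(6LEI) = 59.68/EI
  at A: triangular load, peak 29.9: 7w₀L³/(360EI) = 15.7/EI
  at B: triangular load, peak 29.9: w₀L³/(45EI) = 17.94/EI
  θ_A0 = 99.25/EI,  θ_B0 = 77.62/EI
Flexibility coefficients: a unit moment at one end gives L/(3EI) there and L/(6EI) at the far end, so f₁₁ = f₂₂ = 1/EI and f₁₂ = f₂₁ = 0.5/EI.
Compatibility — zero rotation at each built-in end:
  1 M_A + 0.5 M_B = 99.25
  0.5 M_A + 1 M_B = 77.62
Solving the pair gives M_A = 80.58 kN·m and M_B = 37.33 kN·m (hogging).

M_A = 80.58 kN·m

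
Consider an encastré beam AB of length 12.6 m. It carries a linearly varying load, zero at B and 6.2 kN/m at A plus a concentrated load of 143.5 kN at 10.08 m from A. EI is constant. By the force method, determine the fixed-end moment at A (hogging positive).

Release both end moments; the primary structure is a simply-supported span AB with redundants M_A and M_B.
On the primary (simply-supported) span, the end slopes from the loading are:
  at A: triangular load, peak 6.2: w₀L³/(45EI) = 275.6/EI
  at B: triangular load, peak 6.2: 7w₀L³/(360EI) = 241.2/EI
  at A: point load 143.5 at a = 10.08: Pab(L + b)/(6LEI) = 729/EI
  at B: point load 143.5 at a = 10.08: Pab(L + a)/(6LEI) = 1094/EI
  θ_A0 = 1005/EI,  θ_B0 = 1335/EI
Flexibility coefficients: a unit moment at one end gives L/(3EI) there and L/(6EI) at the far end, so f₁₁ = f₂₂ = 4.2/EI and f₁₂ = f₂₁ = 2.1/EI.
Compatibility — zero rotation at each built-in end:
  4.2 M_A + 2.1 M_B = 1005
  2.1 M_A + 4.2 M_B = 1335
Solving the pair gives M_A = 107.1 kN·m and M_B = 264.2 kN·m (hogging).

M_A = 107.1 kN·m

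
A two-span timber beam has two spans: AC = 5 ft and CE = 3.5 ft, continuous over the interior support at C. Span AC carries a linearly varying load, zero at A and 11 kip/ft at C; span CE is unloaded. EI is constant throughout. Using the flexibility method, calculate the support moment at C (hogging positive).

M_C = 10.78 kip·ft

Insert a hinge at C; M_C is the redundant, and each span becomes simply supported.
End slopes at the hinge C, treating each span as simply supported:
  span AC: triangular load, peak 11: w₀L³/(45EI) = 30.56/EI
  relative rotation θ_0 = (30.56 + 0)/EI = 30.56/EI
A unit hogging moment at C produces rotation L₁/(3EI) + L₂/(3EI) = 2.833/EI.
Slope continuity at C: θ_0 = M_C·2.833/EI, so M_C = 30.56/2.833 = 10.78 kip·ft (hogging).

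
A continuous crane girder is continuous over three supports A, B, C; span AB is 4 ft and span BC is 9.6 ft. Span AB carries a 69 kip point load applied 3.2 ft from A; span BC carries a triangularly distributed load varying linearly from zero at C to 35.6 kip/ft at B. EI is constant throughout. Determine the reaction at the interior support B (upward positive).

Take M_B as the redundant. Released structure: two simple spans AB and BC with a hinge at B.
End slopes at the hinge B, treating each span as simply supported:
  span AB: point load 69 at a = 3.2: Pab(L + a)/(6LEI) = 52.99/EI
  span BC: triangular load, peak 35.6: w₀L³/(45EI) = 699.9/EI
  relative rotation θ_0 = (52.99 + 699.9)/EI = 752.9/EI
A unit hogging moment at B produces rotation L₁/(3EI) + L₂/(3EI) = 4.533/EI.
Slope continuity at B: θ_0 = M_B·4.533/EI, so M_B = 752.9/4.533 = 166.1 kip·ft (hogging).
Span AB, ΣM about A with M_B applied at B: R_B^{AB}·4 = 220.8 + 166.1, so R_B^{AB} = 96.72 kip and R_A = 69 − 96.72 = -27.72 kip.
Span BC, ΣM about C: R_B^{BC}·9.6 = 1094 + 166.1, so R_B^{BC} = 131.2 kip and R_C = 170.9 − 131.2 = 39.66 kip.
R_B = 96.72 + 131.2 = 227.9 kip.

R_B = 227.9 kip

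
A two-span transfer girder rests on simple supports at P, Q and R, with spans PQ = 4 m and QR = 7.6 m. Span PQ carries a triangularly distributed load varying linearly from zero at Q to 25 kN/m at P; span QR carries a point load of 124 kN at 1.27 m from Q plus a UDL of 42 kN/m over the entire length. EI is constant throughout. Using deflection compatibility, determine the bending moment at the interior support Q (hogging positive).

M_Q = 285.5 kN·m

Take M_Q as the redundant. Released structure: two simple spans PQ and QR with a hinge at Q.
Rotations at Q on the released spans (each span's end-slope, ×1/EI):
  span PQ: triangular load, peak 25: 7w₀L³/(360EI) = 31.11/EI
  span QR: point load 124 at a = 1.27: Pab(L + b)/(6LEI) = 304.5/EI
  span QR: UDL 42: wL³/(24EI) = 768.2/EI
  relative rotation θ_0 = (31.11 + 1073)/EI = 1104/EI
A unit hogging moment at Q produces rotation L₁/(3EI) + L₂/(3EI) = 3.867/EI.
Slope continuity at Q: θ_0 = M_Q·3.867/EI, so M_Q = 1104/3.867 = 285.5 kN·m (hogging).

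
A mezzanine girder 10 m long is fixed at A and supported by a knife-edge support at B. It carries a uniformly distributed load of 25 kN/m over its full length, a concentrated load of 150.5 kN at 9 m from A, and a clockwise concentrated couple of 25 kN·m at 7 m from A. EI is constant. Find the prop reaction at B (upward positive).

R_B = 225.2 kN

Take the reaction at B as the redundant and release it; the primary structure is a cantilever fixed at A.
Deflection at B on the released cantilever, summing each load's contribution:
  UDL 25: wL⁴/(8EI) = 31250/EI
  point load 150.5 at a = 9: Pa²(3L − a)/(6EI) = 42667/EI
  clockwise couple 25 at a = 7: M₀a(2L − a)/(2EI) = 1138/EI
  δ_0 = 75054/EI
Flexibility coefficient — unit upward force at B: δ_{BB} = L³/(3EI) = 333.3/EI.
Compatibility at B: δ_0 − R_B·δ_{BB} = 0, so R_B = 75054/333.3 = 225.2 kN.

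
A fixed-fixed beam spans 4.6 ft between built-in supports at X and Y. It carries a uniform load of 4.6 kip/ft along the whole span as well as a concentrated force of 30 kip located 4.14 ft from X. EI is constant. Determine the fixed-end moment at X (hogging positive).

M_X = 9.353 kip·ft

Take the two fixed-end moments M_X, M_Y as redundants; the released structure is the simple span XY.
End rotations of the released simple span under the applied load (×1/EI):
  at X: UDL 4.6: wL³/(24EI) = 18.66/EI
  at Y: UDL 4.6: wL³/(24EI) = 18.66/EI
  at X: point load 30 at a = 4.14: Pab(L + b)/(6LEI) = 10.47/EI
  at Y: point load 30 at a = 4.14: Pab(L + a)/(6LEI) = 18.09/EI
  θ_X0 = 29.13/EI,  θ_Y0 = 36.75/EI
Flexibility coefficients: a unit moment at one end gives L/(3EI) there and L/(6EI) at the far end, so f₁₁ = f₂₂ = 1.533/EI and f₁₂ = f₂₁ = 0.7667/EI.
Compatibility — zero rotation at each built-in end:
  1.533 M_X + 0.7667 M_Y = 29.13
  0.7667 M_X + 1.533 M_Y = 36.75
Solving the pair gives M_X = 9.353 kip·ft and M_Y = 19.29 kip·ft (hogging).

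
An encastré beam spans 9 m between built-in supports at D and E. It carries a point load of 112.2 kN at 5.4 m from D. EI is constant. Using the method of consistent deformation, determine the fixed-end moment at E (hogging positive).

M_E = 145.4 kN·m

Take the two fixed-end moments M_D, M_E as redundants; the released structure is the simple span DE.
End rotations of the released simple span under the applied load (×1/EI):
  at D: point load 112.2 at a = 5.4: Pab(L + b)/(6LEI) = 508.9/EI
  at E: point load 112.2 at a = 5.4: Pab(L + a)/(6LEI) = 581.6/EI
  θ_D0 = 508.9/EI,  θ_E0 = 581.6/EI
Flexibility coefficients: a unit moment at one end gives L/(3EI) there and L/(6EI) at the far end, so f₁₁ = f₂₂ = 3/EI and f₁₂ = f₂₁ = 1.5/EI.
Compatibility — zero rotation at each built-in end:
  3 M_D + 1.5 M_E = 508.9
  1.5 M_D + 3 M_E = 581.6
Solving the pair gives M_D = 96.94 kN·m and M_E = 145.4 kN·m (hogging).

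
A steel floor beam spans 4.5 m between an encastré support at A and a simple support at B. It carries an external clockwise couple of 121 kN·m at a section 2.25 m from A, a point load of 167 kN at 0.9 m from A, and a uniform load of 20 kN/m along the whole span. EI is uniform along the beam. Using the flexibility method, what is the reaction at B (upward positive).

R_B = 73.35 kN

Choose R_B as the redundant. The primary structure is the cantilever fixed at A.
Free-end deflection of the primary structure under the applied loading (downward +):
  clockwise couple 121 at a = 2.25: M₀a(2L − a)/(2EI) = 918.8/EI
  point load 167 at a = 0.9: Pa²(3L − a)/(6EI) = 284.1/EI
  UDL 20: wL⁴/(8EI) = 1025/EI
  δ_0 = 2228/EI
Flexibility coefficient — unit upward force at B: δ_{BB} = L³/(3EI) = 30.38/EI.
Compatibility at B: δ_0 − R_B·δ_{BB} = 0, so R_B = 2228/30.38 = 73.35 kN.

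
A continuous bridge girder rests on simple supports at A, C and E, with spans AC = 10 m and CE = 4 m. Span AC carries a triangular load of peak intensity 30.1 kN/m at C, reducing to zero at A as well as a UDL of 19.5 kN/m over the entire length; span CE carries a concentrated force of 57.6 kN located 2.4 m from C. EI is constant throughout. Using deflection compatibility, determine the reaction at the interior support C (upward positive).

R_C = 335.8 kN

Insert a hinge at C; M_C is the redundant, and each span becomes simply supported.
End slopes at the hinge C, treating each span as simply supported:
  span AC: triangular load, peak 30.1: w₀L³/(45EI) = 668.9/EI
  span AC: UDL 19.5: wL³/(24EI) = 812.5/EI
  span CE: point load 57.6 at a = 2.4: Pab(L + b)/(6LEI) = 51.61/EI
  relative rotation θ_0 = (1481 + 51.61)/EI = 1533/EI
A unit hogging moment at C produces rotation L₁/(3EI) + L₂/(3EI) = 4.667/EI.
Slope continuity at C: θ_0 = M_C·4.667/EI, so M_C = 1533/4.667 = 328.5 kN·m (hogging).
Span AC, ΣM about A with M_C applied at C: R_C^{AC}·10 = 1978 + 328.5, so R_C^{AC} = 230.7 kN and R_A = 345.5 − 230.7 = 114.8 kN.
Span CE, ΣM about E: R_C^{CE}·4 = 92.16 + 328.5, so R_C^{CE} = 105.2 kN and R_E = 57.6 − 105.2 = -47.56 kN.
R_C = 230.7 + 105.2 = 335.8 kN.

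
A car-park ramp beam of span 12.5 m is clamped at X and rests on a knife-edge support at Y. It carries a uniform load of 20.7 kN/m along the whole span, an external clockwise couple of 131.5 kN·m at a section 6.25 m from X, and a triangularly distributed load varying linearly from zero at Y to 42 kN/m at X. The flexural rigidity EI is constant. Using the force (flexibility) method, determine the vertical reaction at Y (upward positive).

R_Y = 161.4 kN

Choose R_Y as the redundant. The primary structure is the cantilever fixed at X.
Primary-structure tip deflection at Y by superposition:
  UDL 20.7: wL⁴/(8EI) = 63171/EI
  clockwise couple 131.5 at a = 6.25: M₀a(2L − a)/(2EI) = 7705/EI
  triangular load, peak 42 at the fixed end: w₀L⁴/(30EI) = 34180/EI
  δ_0 = 105056/EI
Flexibility coefficient — unit upward force at Y: δ_{YY} = L³/(3EI) = 651/EI.
The prop prevents deflection at Y: R_Y = δ_0/δ_{YY} = 105056/651 = 161.4 kN.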